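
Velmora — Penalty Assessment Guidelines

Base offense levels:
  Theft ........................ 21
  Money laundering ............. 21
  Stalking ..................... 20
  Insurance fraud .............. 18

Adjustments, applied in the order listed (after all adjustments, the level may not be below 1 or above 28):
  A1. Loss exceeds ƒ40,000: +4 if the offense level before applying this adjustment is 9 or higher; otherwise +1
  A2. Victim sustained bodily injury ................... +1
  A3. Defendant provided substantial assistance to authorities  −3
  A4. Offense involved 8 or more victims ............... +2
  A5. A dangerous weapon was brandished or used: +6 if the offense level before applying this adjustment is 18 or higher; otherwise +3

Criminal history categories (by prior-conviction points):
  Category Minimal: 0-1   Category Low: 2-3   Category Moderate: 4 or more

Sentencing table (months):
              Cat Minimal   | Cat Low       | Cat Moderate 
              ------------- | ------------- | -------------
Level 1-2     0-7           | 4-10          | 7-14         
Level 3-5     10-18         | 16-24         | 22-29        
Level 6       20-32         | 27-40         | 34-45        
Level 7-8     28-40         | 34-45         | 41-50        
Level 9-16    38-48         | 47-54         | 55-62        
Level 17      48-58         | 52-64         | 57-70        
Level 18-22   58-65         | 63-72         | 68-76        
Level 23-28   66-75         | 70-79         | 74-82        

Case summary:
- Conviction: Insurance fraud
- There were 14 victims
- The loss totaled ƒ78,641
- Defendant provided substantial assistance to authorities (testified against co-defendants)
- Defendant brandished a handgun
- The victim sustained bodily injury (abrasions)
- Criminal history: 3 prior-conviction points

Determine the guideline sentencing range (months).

Base offense level for insurance fraud: 18.
A1 applies (level before this adjustment is 18 ≥ 9, so +4): 18 + 4 = 22.
A2 applies: 22 + 1 = 23.
A3 applies: 23 − 3 = 20.
A4 applies: 20 + 2 = 22.
A5 applies (level before this adjustment is 22 ≥ 18, so +6): 22 + 6 = 28.
Final offense level: 28.
Criminal history: 3 prior points → Category Low (2-3).
Level 28 falls in the 23-28 band.
Grid: Level 23-28 × Category Low = 70-79 months.

70-79 months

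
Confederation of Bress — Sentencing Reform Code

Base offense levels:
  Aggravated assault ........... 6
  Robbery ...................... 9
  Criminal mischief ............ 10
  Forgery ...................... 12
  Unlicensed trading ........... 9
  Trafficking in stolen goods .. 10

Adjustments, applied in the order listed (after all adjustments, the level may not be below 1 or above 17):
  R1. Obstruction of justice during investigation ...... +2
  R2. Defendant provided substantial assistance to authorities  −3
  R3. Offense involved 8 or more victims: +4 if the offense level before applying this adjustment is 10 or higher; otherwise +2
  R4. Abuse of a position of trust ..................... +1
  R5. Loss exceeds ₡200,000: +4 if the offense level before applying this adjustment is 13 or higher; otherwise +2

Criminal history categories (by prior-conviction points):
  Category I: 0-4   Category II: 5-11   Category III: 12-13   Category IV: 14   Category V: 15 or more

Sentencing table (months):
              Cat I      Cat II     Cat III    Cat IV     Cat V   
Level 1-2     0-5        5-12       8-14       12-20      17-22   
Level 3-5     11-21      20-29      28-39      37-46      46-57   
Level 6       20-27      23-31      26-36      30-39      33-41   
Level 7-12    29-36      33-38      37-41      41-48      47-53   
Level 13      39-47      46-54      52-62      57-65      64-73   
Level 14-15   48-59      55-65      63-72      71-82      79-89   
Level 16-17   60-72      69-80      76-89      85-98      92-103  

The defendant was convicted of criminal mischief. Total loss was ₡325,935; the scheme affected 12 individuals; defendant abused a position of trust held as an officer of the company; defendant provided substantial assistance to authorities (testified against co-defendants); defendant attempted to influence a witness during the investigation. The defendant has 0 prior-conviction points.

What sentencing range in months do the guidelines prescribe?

Base offense level for criminal mischief: 10.
R1 applies: 10 + 2 = 12.
R2 applies: 12 − 3 = 9.
R3 applies (level before this adjustment is 9 < 10, so +2): 9 + 2 = 11.
R4 applies: 11 + 1 = 12.
R5 applies (level before this adjustment is 12 < 13, so +2): 12 + 2 = 14.
Final offense level: 14.
Criminal history: 0 prior points → Category I (0-4).
Level 14 falls in the 14-15 band.
Grid: Level 14-15 × Category I = 48-59 months.

48-59 months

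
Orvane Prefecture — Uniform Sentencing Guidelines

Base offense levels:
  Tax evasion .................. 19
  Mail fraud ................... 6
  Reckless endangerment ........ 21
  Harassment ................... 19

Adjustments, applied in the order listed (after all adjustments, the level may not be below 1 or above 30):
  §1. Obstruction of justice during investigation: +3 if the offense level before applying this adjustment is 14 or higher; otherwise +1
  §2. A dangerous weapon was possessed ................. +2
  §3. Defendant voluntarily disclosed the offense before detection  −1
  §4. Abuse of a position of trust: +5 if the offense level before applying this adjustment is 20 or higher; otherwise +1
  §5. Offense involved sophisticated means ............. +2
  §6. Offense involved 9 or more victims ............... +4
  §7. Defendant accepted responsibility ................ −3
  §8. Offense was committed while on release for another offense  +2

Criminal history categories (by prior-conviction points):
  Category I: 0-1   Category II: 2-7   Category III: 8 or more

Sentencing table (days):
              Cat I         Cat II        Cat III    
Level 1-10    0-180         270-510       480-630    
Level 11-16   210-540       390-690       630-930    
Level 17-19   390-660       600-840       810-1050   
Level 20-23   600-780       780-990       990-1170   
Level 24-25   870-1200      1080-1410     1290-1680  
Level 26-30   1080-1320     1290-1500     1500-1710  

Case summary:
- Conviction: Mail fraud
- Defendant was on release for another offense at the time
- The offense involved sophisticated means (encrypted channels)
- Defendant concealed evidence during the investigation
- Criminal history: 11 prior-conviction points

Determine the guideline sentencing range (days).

Base offense level for mail fraud: 6.
§1 applies (level before this adjustment is 6 < 14, so +1): 6 + 1 = 7.
§2 does not apply.
§4 does not apply.
§5 applies: 7 + 2 = 9.
§6 does not apply.
§8 applies: 9 + 2 = 11.
Final offense level: 11.
Criminal history: 11 prior points → Category III (8+).
Level 11 falls in the 11-16 band.
Grid: Level 11-16 × Category III = 630-930 days.

630-930 days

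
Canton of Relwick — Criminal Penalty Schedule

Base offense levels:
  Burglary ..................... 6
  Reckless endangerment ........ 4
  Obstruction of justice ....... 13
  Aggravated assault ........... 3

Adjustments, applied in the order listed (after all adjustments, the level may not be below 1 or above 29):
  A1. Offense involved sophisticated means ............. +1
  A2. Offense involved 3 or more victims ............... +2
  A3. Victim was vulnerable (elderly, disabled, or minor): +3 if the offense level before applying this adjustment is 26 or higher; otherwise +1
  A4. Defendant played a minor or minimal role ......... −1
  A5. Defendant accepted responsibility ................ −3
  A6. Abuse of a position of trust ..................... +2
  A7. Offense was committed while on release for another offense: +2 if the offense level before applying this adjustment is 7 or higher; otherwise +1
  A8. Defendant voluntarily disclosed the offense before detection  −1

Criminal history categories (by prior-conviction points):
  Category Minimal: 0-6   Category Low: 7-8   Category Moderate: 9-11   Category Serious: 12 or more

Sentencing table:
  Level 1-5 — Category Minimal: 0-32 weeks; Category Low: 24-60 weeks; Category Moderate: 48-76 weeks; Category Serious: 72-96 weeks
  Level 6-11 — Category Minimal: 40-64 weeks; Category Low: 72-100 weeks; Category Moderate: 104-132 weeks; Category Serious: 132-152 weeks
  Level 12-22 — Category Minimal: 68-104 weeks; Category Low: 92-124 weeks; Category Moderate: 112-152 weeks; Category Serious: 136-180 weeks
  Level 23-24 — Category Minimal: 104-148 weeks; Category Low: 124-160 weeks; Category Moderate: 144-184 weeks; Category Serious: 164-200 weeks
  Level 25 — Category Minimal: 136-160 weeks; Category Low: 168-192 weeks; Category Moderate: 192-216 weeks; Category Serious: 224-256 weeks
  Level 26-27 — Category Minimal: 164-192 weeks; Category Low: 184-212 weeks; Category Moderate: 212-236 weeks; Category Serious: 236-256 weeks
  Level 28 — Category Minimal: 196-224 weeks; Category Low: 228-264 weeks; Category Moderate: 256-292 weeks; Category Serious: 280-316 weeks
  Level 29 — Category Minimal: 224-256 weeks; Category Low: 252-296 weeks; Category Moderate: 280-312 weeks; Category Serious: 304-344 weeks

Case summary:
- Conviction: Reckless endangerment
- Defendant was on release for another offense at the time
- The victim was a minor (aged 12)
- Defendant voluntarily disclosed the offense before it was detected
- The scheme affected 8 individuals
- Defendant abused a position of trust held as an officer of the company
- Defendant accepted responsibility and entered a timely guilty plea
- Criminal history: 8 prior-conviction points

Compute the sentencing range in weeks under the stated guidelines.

72-100 weeks

Base offense level for reckless endangerment: 4.
A2 applies: 4 + 2 = 6.
A3 applies (level before this adjustment is 6 < 26, so +1): 6 + 1 = 7.
A5 applies: 7 − 3 = 4.
A6 applies: 4 + 2 = 6.
A7 applies (level before this adjustment is 6 < 7, so +1): 6 + 1 = 7.
A8 applies: 7 − 1 = 6.
Final offense level: 6.
Criminal history: 8 prior points → Category Low (7-8).
Level 6 falls in the 6-11 band.
Grid: Level 6-11 × Category Low = 72-100 weeks.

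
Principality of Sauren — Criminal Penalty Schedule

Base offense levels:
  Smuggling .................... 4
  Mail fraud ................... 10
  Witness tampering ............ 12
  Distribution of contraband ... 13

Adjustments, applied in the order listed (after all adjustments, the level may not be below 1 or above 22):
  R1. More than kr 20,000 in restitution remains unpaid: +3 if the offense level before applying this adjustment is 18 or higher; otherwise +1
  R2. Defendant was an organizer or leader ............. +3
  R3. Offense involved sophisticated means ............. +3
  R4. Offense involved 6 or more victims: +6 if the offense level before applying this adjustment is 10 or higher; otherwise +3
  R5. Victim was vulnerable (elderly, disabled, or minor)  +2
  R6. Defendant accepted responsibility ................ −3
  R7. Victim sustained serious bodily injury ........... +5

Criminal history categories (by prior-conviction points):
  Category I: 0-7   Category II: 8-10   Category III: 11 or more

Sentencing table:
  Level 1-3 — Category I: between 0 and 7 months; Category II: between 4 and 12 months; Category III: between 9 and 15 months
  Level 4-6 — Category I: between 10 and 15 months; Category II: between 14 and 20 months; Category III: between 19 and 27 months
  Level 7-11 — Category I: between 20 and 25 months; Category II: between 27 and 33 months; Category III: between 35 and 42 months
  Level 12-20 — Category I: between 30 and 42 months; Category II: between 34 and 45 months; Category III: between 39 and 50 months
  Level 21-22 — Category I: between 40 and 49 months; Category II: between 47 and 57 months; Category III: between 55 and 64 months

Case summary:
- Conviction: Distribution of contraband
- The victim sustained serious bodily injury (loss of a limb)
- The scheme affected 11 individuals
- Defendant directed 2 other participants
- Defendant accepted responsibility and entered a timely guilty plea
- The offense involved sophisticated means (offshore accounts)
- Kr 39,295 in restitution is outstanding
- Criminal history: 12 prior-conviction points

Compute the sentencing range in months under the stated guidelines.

55-64 months

Base offense level for distribution of contraband: 13.
R1 applies (level before this adjustment is 13 < 18, so +1): 13 + 1 = 14.
R2 applies: 14 + 3 = 17.
R3 applies: 17 + 3 = 20.
R4 applies (level before this adjustment is 20 ≥ 10, so +6): 20 + 6 = 26.
R6 applies: 26 − 3 = 23.
R7 applies: 23 + 5 = 28.
Level 28 exceeds the maximum of 22; capped at 22.
Final offense level: 22.
Criminal history: 12 prior points → Category III (11+).
Level 22 falls in the 21-22 band.
Grid: Level 21-22 × Category III = 55-64 months.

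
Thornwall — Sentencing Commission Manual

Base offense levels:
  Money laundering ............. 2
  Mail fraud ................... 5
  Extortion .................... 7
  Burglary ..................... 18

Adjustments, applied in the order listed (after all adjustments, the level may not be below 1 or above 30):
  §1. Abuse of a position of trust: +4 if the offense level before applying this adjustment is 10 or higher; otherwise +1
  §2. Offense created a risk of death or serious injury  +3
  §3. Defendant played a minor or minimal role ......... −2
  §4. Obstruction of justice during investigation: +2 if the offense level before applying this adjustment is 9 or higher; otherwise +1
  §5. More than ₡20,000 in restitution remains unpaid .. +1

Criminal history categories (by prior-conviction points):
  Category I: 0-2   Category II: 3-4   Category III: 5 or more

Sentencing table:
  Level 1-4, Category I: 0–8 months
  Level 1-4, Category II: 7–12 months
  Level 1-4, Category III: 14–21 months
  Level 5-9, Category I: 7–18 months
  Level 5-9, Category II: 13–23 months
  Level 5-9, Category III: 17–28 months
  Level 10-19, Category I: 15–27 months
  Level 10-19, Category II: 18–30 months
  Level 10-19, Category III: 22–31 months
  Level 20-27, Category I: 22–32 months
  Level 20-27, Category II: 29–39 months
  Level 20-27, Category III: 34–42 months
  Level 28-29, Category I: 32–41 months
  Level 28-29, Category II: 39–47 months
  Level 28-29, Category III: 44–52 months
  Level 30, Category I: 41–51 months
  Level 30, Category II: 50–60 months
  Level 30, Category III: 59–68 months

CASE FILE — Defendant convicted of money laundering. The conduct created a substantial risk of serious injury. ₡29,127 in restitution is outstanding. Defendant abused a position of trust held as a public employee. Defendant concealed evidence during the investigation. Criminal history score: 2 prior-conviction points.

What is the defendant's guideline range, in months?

Base offense level for money laundering: 2.
§1 applies (level before this adjustment is 2 < 10, so +1): 2 + 1 = 3.
§2 applies: 3 + 3 = 6.
§3 does not apply.
§4 applies (level before this adjustment is 6 < 9, so +1): 6 + 1 = 7.
§5 applies: 7 + 1 = 8.
Final offense level: 8.
Criminal history: 2 prior points → Category I (0-2).
Level 8 falls in the 5-9 band.
Grid: Level 5-9 × Category I = 7-18 months.

7-18 months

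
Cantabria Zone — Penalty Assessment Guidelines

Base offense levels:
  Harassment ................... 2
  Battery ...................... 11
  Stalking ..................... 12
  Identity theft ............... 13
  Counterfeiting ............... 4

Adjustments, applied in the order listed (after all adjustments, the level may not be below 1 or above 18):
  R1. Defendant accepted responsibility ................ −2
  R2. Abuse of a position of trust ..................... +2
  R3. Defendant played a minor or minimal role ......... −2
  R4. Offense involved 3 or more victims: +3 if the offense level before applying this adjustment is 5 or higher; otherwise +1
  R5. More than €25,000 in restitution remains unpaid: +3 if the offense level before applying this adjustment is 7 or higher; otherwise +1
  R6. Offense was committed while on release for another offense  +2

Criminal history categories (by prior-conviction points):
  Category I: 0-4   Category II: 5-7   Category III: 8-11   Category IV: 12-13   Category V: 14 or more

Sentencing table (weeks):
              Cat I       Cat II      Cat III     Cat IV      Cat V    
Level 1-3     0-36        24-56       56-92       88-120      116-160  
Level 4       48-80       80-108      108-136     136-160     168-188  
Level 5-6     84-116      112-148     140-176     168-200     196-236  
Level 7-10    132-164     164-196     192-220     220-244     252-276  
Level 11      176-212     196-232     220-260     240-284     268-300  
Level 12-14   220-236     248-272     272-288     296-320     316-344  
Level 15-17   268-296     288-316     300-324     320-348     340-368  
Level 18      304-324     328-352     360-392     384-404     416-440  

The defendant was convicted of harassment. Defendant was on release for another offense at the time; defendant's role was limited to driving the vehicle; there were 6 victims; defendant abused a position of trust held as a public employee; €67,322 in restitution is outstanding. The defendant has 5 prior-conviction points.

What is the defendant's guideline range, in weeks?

Base offense level for harassment: 2.
R2 applies: 2 + 2 = 4.
R3 applies: 4 − 2 = 2.
R4 applies (level before this adjustment is 2 < 5, so +1): 2 + 1 = 3.
R5 applies (level before this adjustment is 3 < 7, so +1): 3 + 1 = 4.
R6 applies: 4 + 2 = 6.
Final offense level: 6.
Criminal history: 5 prior points → Category II (5-7).
Level 6 falls in the 5-6 band.
Grid: Level 5-6 × Category II = 112-148 weeks.

112-148 weeks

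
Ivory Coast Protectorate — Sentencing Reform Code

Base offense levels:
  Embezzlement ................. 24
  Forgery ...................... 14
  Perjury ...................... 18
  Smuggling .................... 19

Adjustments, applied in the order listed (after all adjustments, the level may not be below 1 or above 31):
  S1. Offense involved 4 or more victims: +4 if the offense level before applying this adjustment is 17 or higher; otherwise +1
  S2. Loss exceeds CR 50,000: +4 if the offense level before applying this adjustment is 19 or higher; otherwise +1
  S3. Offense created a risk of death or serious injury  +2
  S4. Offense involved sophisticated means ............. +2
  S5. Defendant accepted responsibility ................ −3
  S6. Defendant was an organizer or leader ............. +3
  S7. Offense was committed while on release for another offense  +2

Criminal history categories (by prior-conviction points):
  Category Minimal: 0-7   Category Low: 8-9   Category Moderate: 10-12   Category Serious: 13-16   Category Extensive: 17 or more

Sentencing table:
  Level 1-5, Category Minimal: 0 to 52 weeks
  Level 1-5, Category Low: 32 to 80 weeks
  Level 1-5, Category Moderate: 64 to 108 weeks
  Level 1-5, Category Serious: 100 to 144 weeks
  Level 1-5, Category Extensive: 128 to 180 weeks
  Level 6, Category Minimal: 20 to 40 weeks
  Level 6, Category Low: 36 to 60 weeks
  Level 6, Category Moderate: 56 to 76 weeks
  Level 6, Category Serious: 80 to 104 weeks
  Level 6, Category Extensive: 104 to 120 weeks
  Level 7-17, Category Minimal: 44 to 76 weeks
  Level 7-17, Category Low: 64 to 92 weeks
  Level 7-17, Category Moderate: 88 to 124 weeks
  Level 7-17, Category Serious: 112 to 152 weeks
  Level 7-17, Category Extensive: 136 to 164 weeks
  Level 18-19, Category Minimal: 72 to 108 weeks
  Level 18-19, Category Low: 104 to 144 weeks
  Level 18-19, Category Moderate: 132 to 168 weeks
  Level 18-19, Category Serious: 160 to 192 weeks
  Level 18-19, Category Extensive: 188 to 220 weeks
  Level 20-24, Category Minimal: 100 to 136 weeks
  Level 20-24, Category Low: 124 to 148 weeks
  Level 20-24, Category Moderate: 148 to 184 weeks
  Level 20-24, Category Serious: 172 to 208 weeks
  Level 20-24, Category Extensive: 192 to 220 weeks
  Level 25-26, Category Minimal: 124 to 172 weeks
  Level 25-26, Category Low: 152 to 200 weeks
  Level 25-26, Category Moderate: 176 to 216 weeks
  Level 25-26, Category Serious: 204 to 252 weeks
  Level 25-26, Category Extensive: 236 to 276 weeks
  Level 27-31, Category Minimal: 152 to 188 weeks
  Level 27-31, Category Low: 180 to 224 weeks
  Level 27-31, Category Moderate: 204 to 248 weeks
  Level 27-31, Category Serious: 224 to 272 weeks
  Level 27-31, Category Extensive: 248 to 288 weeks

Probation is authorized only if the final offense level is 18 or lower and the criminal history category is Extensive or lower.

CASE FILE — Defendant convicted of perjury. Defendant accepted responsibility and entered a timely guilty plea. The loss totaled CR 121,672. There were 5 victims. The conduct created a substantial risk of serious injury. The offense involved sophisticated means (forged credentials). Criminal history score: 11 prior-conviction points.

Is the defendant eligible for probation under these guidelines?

Base offense level for perjury: 18.
S1 applies (level before this adjustment is 18 ≥ 17, so +4): 18 + 4 = 22.
S2 applies (level before this adjustment is 22 ≥ 19, so +4): 22 + 4 = 26.
S3 applies: 26 + 2 = 28.
S4 applies: 28 + 2 = 30.
S5 applies: 30 − 3 = 27.
Final offense level: 27.
Criminal history: 11 prior points → Category Moderate (10-12).
Level 27 falls in the 27-31 band.
Grid: Level 27-31 × Category Moderate = 204-248 weeks.
Probation check: level 27 > 18 and category Moderate ≤ Extensive → not eligible.

No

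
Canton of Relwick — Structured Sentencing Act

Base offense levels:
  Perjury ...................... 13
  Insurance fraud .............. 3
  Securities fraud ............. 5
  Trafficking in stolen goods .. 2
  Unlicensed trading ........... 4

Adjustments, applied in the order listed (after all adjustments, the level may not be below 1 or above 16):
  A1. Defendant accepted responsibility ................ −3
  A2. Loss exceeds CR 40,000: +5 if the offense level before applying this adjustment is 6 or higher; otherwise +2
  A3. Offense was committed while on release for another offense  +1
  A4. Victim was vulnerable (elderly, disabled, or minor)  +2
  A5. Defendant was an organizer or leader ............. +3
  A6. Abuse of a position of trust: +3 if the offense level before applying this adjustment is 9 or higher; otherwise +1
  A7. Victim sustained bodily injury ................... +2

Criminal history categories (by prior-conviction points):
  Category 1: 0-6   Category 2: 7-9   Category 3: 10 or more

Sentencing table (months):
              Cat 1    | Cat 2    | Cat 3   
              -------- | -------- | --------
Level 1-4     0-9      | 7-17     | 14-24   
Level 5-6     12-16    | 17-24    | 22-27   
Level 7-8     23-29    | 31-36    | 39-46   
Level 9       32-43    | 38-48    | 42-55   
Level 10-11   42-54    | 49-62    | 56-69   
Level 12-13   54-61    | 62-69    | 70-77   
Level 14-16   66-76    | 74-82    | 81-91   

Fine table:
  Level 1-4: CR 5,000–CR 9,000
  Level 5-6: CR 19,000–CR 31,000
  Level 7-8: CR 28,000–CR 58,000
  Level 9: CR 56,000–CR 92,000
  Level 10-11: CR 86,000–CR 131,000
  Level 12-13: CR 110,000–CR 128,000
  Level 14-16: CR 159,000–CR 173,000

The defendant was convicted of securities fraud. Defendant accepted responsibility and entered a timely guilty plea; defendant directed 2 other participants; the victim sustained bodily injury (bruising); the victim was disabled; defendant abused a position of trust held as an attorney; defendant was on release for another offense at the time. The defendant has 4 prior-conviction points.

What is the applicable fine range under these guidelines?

CR 86,000–CR 131,000

Base offense level for securities fraud: 5.
A1 applies: 5 − 3 = 2.
A2 does not apply.
A3 applies: 2 + 1 = 3.
A4 applies: 3 + 2 = 5.
A5 applies: 5 + 3 = 8.
A6 applies (level before this adjustment is 8 < 9, so +1): 8 + 1 = 9.
A7 applies: 9 + 2 = 11.
Final offense level: 11.
Level 11 falls in the 10-11 band.
Fine table: Level 10-11 → CR 86,000–CR 131,000.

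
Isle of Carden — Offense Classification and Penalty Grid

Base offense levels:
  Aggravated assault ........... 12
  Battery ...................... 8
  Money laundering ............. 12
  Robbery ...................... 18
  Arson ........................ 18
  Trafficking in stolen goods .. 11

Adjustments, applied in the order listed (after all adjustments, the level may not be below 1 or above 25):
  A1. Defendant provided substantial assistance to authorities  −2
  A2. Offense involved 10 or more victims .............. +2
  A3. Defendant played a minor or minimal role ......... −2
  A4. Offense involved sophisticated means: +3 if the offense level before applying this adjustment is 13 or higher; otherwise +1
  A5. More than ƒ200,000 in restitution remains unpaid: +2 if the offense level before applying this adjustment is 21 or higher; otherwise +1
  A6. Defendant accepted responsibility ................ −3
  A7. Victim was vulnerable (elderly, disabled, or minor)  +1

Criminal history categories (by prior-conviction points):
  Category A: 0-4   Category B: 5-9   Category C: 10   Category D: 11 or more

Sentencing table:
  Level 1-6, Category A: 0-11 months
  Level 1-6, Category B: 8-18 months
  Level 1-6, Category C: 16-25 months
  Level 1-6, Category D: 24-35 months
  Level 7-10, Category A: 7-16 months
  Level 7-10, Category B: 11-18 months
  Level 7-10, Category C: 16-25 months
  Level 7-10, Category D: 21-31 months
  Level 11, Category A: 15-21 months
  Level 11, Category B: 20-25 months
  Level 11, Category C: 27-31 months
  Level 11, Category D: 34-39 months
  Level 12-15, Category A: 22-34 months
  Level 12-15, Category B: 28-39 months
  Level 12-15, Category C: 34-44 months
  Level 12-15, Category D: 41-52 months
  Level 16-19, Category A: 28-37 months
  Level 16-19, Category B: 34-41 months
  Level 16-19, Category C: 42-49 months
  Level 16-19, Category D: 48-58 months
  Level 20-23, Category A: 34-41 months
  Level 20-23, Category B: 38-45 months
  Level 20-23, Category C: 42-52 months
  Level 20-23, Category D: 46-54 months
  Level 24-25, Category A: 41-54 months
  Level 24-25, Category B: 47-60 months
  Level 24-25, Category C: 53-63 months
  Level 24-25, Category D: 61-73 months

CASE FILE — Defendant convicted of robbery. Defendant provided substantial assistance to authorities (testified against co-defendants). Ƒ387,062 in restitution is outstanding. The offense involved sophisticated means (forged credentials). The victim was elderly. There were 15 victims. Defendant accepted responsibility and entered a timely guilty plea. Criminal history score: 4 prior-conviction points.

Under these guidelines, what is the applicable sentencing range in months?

Base offense level for robbery: 18.
A1 applies: 18 − 2 = 16.
A2 applies: 16 + 2 = 18.
A4 applies (level before this adjustment is 18 ≥ 13, so +3): 18 + 3 = 21.
A5 applies (level before this adjustment is 21 ≥ 21, so +2): 21 + 2 = 23.
A6 applies: 23 − 3 = 20.
A7 applies: 20 + 1 = 21.
Final offense level: 21.
Criminal history: 4 prior points → Category A (0-4).
Level 21 falls in the 20-23 band.
Grid: Level 20-23 × Category A = 34-41 months.

34-41 months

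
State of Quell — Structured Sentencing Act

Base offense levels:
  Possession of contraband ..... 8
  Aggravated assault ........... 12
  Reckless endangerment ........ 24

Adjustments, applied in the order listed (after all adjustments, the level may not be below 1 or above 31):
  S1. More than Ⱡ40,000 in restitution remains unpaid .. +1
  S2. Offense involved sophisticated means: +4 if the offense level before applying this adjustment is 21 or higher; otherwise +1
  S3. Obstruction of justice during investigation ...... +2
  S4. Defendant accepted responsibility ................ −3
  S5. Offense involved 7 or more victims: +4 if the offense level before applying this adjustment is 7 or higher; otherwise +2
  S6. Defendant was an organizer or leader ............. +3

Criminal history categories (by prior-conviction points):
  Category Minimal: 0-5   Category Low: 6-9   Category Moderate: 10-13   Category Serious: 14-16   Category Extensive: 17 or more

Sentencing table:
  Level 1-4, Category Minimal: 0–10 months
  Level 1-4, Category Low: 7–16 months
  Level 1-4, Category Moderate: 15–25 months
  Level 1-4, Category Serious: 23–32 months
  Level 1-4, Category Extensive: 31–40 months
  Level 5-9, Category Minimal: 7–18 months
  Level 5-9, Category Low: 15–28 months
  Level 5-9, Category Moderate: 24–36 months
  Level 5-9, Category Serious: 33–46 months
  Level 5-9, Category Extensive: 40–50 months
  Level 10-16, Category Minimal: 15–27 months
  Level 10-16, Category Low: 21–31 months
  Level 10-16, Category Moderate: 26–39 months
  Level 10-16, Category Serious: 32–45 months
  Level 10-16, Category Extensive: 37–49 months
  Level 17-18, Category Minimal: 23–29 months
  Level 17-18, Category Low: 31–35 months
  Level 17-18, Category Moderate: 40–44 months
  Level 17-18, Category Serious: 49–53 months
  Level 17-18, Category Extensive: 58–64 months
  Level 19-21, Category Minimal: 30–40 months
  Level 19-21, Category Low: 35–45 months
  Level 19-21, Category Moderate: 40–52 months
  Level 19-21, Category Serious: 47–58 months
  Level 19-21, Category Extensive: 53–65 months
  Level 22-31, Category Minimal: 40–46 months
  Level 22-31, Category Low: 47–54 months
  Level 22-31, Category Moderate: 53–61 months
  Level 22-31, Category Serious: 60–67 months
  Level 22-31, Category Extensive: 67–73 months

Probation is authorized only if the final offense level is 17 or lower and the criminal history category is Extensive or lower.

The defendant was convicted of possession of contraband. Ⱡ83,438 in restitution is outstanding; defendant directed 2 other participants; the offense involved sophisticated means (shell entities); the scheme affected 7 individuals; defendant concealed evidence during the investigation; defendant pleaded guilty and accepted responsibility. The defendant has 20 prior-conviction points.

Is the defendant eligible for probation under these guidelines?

Base offense level for possession of contraband: 8.
S1 applies: 8 + 1 = 9.
S2 applies (level before this adjustment is 9 < 21, so +1): 9 + 1 = 10.
S3 applies: 10 + 2 = 12.
S4 applies: 12 − 3 = 9.
S5 applies (level before this adjustment is 9 ≥ 7, so +4): 9 + 4 = 13.
S6 applies: 13 + 3 = 16.
Final offense level: 16.
Criminal history: 20 prior points → Category Extensive (17+).
Level 16 falls in the 10-16 band.
Grid: Level 10-16 × Category Extensive = 37-49 months.
Probation check: level 16 ≤ 17 and category Extensive ≤ Extensive → eligible.

Yes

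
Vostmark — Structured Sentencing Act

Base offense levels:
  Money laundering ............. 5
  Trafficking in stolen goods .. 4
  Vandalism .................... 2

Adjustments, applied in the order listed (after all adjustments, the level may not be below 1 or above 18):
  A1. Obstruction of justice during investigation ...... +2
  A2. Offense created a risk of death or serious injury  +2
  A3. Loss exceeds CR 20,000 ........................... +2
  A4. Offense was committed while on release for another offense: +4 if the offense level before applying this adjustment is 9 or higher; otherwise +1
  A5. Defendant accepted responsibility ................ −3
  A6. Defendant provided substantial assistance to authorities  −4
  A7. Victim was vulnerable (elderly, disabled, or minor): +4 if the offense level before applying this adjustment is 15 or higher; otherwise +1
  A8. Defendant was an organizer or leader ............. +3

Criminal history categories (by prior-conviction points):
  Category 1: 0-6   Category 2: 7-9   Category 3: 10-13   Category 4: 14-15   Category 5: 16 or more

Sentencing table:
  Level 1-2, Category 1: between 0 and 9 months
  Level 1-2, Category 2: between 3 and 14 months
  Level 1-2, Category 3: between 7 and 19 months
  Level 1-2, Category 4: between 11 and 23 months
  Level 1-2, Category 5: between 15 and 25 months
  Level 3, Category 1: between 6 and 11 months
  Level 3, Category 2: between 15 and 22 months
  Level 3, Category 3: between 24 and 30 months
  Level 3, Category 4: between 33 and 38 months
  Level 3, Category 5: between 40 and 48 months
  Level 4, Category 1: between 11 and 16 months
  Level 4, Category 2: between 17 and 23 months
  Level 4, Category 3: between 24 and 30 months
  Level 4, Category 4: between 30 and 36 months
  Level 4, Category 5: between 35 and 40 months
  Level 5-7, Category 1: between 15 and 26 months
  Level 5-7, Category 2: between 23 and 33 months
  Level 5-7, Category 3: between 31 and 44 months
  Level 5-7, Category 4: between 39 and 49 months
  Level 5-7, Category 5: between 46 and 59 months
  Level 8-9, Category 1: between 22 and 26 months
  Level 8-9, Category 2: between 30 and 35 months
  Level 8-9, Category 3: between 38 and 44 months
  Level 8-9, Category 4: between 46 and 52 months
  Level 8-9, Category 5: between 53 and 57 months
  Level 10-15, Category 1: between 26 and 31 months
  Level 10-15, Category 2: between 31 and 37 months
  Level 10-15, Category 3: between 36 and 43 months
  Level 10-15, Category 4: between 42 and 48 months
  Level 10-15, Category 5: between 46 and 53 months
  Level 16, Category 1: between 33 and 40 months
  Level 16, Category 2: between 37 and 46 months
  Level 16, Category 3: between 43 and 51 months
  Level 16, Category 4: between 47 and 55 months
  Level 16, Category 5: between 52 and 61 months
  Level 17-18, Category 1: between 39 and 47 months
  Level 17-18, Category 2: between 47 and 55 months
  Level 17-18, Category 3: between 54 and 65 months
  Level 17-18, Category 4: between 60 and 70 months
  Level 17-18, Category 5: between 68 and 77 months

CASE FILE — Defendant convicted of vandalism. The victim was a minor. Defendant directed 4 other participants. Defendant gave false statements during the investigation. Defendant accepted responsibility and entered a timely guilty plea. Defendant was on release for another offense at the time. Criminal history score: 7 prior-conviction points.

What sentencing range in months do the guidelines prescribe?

23-33 months

Base offense level for vandalism: 2.
A1 applies: 2 + 2 = 4.
A2 does not apply.
A4 applies (level before this adjustment is 4 < 9, so +1): 4 + 1 = 5.
A5 applies: 5 − 3 = 2.
A6 does not apply.
A7 applies (level before this adjustment is 2 < 15, so +1): 2 + 1 = 3.
A8 applies: 3 + 3 = 6.
Final offense level: 6.
Criminal history: 7 prior points → Category 2 (7-9).
Level 6 falls in the 5-7 band.
Grid: Level 5-7 × Category 2 = 23-33 months.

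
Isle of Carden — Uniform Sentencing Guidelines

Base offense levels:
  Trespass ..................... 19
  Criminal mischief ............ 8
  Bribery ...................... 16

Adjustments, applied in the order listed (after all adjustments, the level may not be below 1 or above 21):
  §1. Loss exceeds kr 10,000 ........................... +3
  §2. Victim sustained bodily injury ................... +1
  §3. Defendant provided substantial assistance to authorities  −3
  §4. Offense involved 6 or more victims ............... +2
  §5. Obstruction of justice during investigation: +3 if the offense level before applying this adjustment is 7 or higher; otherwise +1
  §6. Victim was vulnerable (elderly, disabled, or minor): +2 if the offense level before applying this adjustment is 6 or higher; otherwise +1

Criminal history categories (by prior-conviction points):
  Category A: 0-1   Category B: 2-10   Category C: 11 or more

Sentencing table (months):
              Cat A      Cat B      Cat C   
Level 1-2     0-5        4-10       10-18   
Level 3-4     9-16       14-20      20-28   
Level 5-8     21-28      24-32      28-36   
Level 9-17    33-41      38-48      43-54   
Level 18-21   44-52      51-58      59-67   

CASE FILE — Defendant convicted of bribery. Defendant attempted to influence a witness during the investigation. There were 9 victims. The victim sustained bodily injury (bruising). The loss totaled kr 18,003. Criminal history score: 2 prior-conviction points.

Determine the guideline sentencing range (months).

51-58 months

Base offense level for bribery: 16.
§1 applies: 16 + 3 = 19.
§2 applies: 19 + 1 = 20.
§3 does not apply.
§4 applies: 20 + 2 = 22.
§5 applies (level before this adjustment is 22 ≥ 7, so +3): 22 + 3 = 25.
§6 does not apply.
Level 25 exceeds the maximum of 21; capped at 21.
Final offense level: 21.
Criminal history: 2 prior points → Category B (2-10).
Level 21 falls in the 18-21 band.
Grid: Level 18-21 × Category B = 51-58 months.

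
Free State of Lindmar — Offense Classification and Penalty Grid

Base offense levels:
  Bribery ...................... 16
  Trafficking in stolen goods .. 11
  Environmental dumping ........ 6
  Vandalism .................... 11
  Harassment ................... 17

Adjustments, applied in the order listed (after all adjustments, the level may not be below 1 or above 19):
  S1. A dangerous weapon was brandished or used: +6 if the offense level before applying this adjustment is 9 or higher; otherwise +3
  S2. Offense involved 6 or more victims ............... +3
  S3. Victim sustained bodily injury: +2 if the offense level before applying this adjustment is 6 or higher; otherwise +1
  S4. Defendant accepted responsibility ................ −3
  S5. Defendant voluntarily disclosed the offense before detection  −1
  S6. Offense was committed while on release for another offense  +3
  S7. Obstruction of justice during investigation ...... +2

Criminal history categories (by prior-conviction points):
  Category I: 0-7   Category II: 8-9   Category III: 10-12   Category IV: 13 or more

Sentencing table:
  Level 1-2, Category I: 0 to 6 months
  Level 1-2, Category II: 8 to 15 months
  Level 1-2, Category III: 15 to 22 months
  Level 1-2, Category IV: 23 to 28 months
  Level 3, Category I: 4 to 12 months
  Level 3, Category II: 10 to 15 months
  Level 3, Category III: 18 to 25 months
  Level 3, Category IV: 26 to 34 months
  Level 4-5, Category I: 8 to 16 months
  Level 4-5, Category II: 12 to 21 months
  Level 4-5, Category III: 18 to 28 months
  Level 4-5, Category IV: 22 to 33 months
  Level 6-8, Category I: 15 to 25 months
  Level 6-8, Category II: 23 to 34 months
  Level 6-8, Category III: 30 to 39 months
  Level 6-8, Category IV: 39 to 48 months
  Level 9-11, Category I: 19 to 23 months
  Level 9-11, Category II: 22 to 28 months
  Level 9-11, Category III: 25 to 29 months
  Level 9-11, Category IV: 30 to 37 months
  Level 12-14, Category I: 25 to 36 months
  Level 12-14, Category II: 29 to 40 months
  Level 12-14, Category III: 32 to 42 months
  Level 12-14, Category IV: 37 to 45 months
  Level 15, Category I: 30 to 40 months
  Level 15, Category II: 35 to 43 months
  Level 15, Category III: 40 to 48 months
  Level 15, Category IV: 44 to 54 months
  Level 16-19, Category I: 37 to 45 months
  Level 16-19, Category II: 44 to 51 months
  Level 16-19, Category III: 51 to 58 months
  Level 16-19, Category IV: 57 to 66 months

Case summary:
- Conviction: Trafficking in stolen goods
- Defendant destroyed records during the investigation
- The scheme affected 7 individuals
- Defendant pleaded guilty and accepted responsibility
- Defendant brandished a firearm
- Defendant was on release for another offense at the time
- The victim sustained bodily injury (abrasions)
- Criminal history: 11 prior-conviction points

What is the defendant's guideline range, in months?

51-58 months

Base offense level for trafficking in stolen goods: 11.
S1 applies (level before this adjustment is 11 ≥ 9, so +6): 11 + 6 = 17.
S2 applies: 17 + 3 = 20.
S3 applies (level before this adjustment is 20 ≥ 6, so +2): 20 + 2 = 22.
S4 applies: 22 − 3 = 19.
S5 does not apply.
S6 applies: 19 + 3 = 22.
S7 applies: 22 + 2 = 24.
Level 24 exceeds the maximum of 19; capped at 19.
Final offense level: 19.
Criminal history: 11 prior points → Category III (10-12).
Level 19 falls in the 16-19 band.
Grid: Level 16-19 × Category III = 51-58 months.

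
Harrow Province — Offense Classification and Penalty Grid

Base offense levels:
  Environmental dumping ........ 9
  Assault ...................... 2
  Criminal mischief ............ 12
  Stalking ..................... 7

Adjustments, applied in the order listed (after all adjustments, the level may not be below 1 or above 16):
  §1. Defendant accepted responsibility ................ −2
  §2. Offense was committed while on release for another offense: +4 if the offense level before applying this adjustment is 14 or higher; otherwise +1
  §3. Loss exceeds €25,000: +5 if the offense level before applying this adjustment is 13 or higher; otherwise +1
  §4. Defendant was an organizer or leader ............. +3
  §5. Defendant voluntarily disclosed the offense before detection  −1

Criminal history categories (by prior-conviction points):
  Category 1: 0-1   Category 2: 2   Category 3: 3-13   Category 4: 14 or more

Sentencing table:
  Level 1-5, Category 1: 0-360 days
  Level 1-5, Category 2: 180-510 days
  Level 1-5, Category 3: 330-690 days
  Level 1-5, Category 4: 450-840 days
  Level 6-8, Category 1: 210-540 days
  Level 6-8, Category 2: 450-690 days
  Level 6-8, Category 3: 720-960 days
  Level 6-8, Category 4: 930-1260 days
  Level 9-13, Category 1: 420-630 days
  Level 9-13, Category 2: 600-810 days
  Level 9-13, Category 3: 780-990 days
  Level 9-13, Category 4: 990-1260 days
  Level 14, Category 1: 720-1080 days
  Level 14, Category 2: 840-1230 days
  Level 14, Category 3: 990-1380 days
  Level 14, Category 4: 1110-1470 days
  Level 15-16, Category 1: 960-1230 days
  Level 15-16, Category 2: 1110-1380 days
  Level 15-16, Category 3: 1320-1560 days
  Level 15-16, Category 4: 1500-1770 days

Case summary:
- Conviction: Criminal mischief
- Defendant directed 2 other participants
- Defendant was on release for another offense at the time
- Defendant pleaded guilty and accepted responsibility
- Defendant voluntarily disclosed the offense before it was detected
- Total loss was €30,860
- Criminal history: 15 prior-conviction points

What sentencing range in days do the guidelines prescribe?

Base offense level for criminal mischief: 12.
§1 applies: 12 − 2 = 10.
§2 applies (level before this adjustment is 10 < 14, so +1): 10 + 1 = 11.
§3 applies (level before this adjustment is 11 < 13, so +1): 11 + 1 = 12.
§4 applies: 12 + 3 = 15.
§5 applies: 15 − 1 = 14.
Final offense level: 14.
Criminal history: 15 prior points → Category 4 (14+).
Level 14 falls in the 14 band.
Grid: Level 14 × Category 4 = 1110-1470 days.

1110-1470 days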